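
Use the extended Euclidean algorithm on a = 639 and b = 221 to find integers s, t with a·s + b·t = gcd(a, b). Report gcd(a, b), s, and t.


Euclidean algorithm on (639, 221) — divide until remainder is 0:
  639 = 2 · 221 + 197
  221 = 1 · 197 + 24
  197 = 8 · 24 + 5
  24 = 4 · 5 + 4
  5 = 1 · 4 + 1
  4 = 4 · 1 + 0
gcd(639, 221) = 1.
Track Bezout coefficients alongside the remainders: start with r₀ = 639 = a·1 + b·0 (s = 1, t = 0) and r₁ = 221 = a·0 + b·1 (s = 0, t = 1); each new remainder r_{k+1} = r_{k-1} − q_k·r_k inherits s_{k+1} = s_{k-1} − q_k·s_k, t_{k+1} = t_{k-1} − q_k·t_k, so r_k = a·s_k + b·t_k at every step:
  q = 2: r = 197, s = 1 − 2·0 = 1, t = 0 − 2·1 = -2  (check: 639·1 + 221·(-2) = 197)
  q = 1: r = 24, s = 0 − 1·1 = -1, t = 1 − 1·(-2) = 3  (check: 639·(-1) + 221·3 = 24)
  q = 8: r = 5, s = 1 − 8·(-1) = 9, t = -2 − 8·3 = -26  (check: 639·9 + 221·(-26) = 5)
  q = 4: r = 4, s = -1 − 4·9 = -37, t = 3 − 4·(-26) = 107  (check: 639·(-37) + 221·107 = 4)
  q = 1: r = 1, s = 9 − 1·(-37) = 46, t = -26 − 1·107 = -133  (check: 639·46 + 221·(-133) = 1)
The row with r = 1 (the gcd) gives the Bezout coefficients s = 46, t = -133.
Result: 639 · (46) + 221 · (-133) = 1.

gcd(639, 221) = 1; s = 46, t = -133 (check: 639·46 + 221·(-133) = 1).


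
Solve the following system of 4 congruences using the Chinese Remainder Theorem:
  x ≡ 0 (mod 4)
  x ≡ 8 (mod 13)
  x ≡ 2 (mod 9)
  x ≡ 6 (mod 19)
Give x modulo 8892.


Product of moduli M = 4 · 13 · 9 · 19 = 8892.
Merge one congruence at a time:
  Start: x ≡ 0 (mod 4).
  Combine with x ≡ 8 (mod 13); new modulus lcm = 52.
    Write x = 0 + 4·t and substitute into x ≡ 8 (mod 13): 4·t ≡ 8 − 0 = 8 (mod 13).
    The inverse of 4 mod 13 is 10 (since 4·10 = 40 = 3·13 + 1), so t ≡ 10·8 = 80 ≡ 2 (mod 13).
    Then x = 0 + 4·2 = 8, valid modulo lcm(4, 13) = 52: x ≡ 8 (mod 52).
  Combine with x ≡ 2 (mod 9); new modulus lcm = 468.
    Write x = 8 + 52·t and substitute into x ≡ 2 (mod 9): 52·t ≡ 2 − 8 = -6 (mod 9).
    Reduce coefficients mod 9: 7·t ≡ 3 (mod 9).
    The inverse of 7 mod 9 is 4 (since 7·4 = 28 = 3·9 + 1), so t ≡ 4·3 = 12 ≡ 3 (mod 9).
    Then x = 8 + 52·3 = 164, valid modulo lcm(52, 9) = 468: x ≡ 164 (mod 468).
  Combine with x ≡ 6 (mod 19); new modulus lcm = 8892.
    Write x = 164 + 468·t and substitute into x ≡ 6 (mod 19): 468·t ≡ 6 − 164 = -158 (mod 19).
    Reduce coefficients mod 19: 12·t ≡ 13 (mod 19).
    The inverse of 12 mod 19 is 8 (since 12·8 = 96 = 5·19 + 1), so t ≡ 8·13 = 104 ≡ 9 (mod 19).
    Then x = 164 + 468·9 = 4376, valid modulo lcm(468, 19) = 8892: x ≡ 4376 (mod 8892).
Verify against each original: 4376 mod 4 = 0, 4376 mod 13 = 8, 4376 mod 9 = 2, 4376 mod 19 = 6.

x ≡ 4376 (mod 8892).


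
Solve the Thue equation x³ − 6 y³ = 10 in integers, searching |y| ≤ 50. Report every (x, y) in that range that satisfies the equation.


The equation is x³ - 6y³ = 10. For fixed y, x³ = 6·y³ + 10, so a solution requires the RHS to be a perfect cube.
Strategy: iterate y from -50 to 50, compute RHS = 6·y³ + 10, and check whether it is a (positive or negative) perfect cube.
Check small values of y:
  y = 0: RHS = 10 is not a perfect cube.
  y = 1: RHS = 16 is not a perfect cube.
  y = -1: RHS = 4 is not a perfect cube.
  y = 2: RHS = 58 is not a perfect cube.
  y = -2: RHS = -38 is not a perfect cube.
  y = 3: RHS = 172 is not a perfect cube.
  y = -3: RHS = -152 is not a perfect cube.
Continuing the search up to |y| = 50 finds no solutions either.
No (x, y) in the scanned range satisfies the equation.

No integer solutions with |y| ≤ 50.


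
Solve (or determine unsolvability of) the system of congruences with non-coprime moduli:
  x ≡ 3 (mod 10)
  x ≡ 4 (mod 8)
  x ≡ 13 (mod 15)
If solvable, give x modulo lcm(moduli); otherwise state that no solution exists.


Moduli 10, 8, 15 are not pairwise coprime, so CRT works modulo lcm(m_i) when all pairwise compatibility conditions hold.
Pairwise compatibility: gcd(m_i, m_j) must divide a_i - a_j for every pair.
Merge one congruence at a time:
  Start: x ≡ 3 (mod 10).
  Combine with x ≡ 4 (mod 8): gcd(10, 8) = 2, and 4 - 3 = 1 is NOT divisible by 2.
    ⇒ system is inconsistent (no integer solution).

No solution (the system is inconsistent).


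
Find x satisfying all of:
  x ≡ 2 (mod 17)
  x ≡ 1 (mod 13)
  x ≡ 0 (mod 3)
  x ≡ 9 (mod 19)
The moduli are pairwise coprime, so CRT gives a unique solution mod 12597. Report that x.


Product of moduli M = 17 · 13 · 3 · 19 = 12597.
Merge one congruence at a time:
  Start: x ≡ 2 (mod 17).
  Combine with x ≡ 1 (mod 13); new modulus lcm = 221.
    Write x = 2 + 17·t and substitute into x ≡ 1 (mod 13): 17·t ≡ 1 − 2 = -1 (mod 13).
    Reduce coefficients mod 13: 4·t ≡ 12 (mod 13).
    The inverse of 4 mod 13 is 10 (since 4·10 = 40 = 3·13 + 1), so t ≡ 10·12 = 120 ≡ 3 (mod 13).
    Then x = 2 + 17·3 = 53, valid modulo lcm(17, 13) = 221: x ≡ 53 (mod 221).
  Combine with x ≡ 0 (mod 3); new modulus lcm = 663.
    Write x = 53 + 221·t and substitute into x ≡ 0 (mod 3): 221·t ≡ 0 − 53 = -53 (mod 3).
    Reduce coefficients mod 3: 2·t ≡ 1 (mod 3).
    The inverse of 2 mod 3 is 2 (since 2·2 = 4 = 1·3 + 1), so t ≡ 2·1 = 2 ≡ 2 (mod 3).
    Then x = 53 + 221·2 = 495, valid modulo lcm(221, 3) = 663: x ≡ 495 (mod 663).
  Combine with x ≡ 9 (mod 19); new modulus lcm = 12597.
    Write x = 495 + 663·t and substitute into x ≡ 9 (mod 19): 663·t ≡ 9 − 495 = -486 (mod 19).
    Reduce coefficients mod 19: 17·t ≡ 8 (mod 19).
    The inverse of 17 mod 19 is 9 (since 17·9 = 153 = 8·19 + 1), so t ≡ 9·8 = 72 ≡ 15 (mod 19).
    Then x = 495 + 663·15 = 10440, valid modulo lcm(663, 19) = 12597: x ≡ 10440 (mod 12597).
Verify against each original: 10440 mod 17 = 2, 10440 mod 13 = 1, 10440 mod 3 = 0, 10440 mod 19 = 9.

x ≡ 10440 (mod 12597).


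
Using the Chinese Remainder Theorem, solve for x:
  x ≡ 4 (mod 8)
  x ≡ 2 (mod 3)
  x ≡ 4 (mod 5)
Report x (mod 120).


Moduli 8, 3, 5 are pairwise coprime; by CRT there is a unique solution modulo M = 8 · 3 · 5 = 120.
Solve pairwise, accumulating the modulus:
  Start with x ≡ 4 (mod 8).
  Combine with x ≡ 2 (mod 3): since gcd(8, 3) = 1, we get a unique residue mod 24.
    Write x = 4 + 8·t and substitute into x ≡ 2 (mod 3): 8·t ≡ 2 − 4 = -2 (mod 3).
    Reduce coefficients mod 3: 2·t ≡ 1 (mod 3).
    The inverse of 2 mod 3 is 2 (since 2·2 = 4 = 1·3 + 1), so t ≡ 2·1 = 2 ≡ 2 (mod 3).
    Then x = 4 + 8·2 = 20, valid modulo lcm(8, 3) = 24: x ≡ 20 (mod 24).
  Combine with x ≡ 4 (mod 5): since gcd(24, 5) = 1, we get a unique residue mod 120.
    Write x = 20 + 24·t and substitute into x ≡ 4 (mod 5): 24·t ≡ 4 − 20 = -16 (mod 5).
    Reduce coefficients mod 5: 4·t ≡ 4 (mod 5).
    The inverse of 4 mod 5 is 4 (since 4·4 = 16 = 3·5 + 1), so t ≡ 4·4 = 16 ≡ 1 (mod 5).
    Then x = 20 + 24·1 = 44, valid modulo lcm(24, 5) = 120: x ≡ 44 (mod 120).
Verify: 44 mod 8 = 4 ✓, 44 mod 3 = 2 ✓, 44 mod 5 = 4 ✓.

x ≡ 44 (mod 120).


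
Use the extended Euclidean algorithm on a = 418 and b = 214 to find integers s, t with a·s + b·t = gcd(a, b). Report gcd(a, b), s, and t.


Euclidean algorithm on (418, 214) — divide until remainder is 0:
  418 = 1 · 214 + 204
  214 = 1 · 204 + 10
  204 = 20 · 10 + 4
  10 = 2 · 4 + 2
  4 = 2 · 2 + 0
gcd(418, 214) = 2.
Track Bezout coefficients alongside the remainders: start with r₀ = 418 = a·1 + b·0 (s = 1, t = 0) and r₁ = 214 = a·0 + b·1 (s = 0, t = 1); each new remainder r_{k+1} = r_{k-1} − q_k·r_k inherits s_{k+1} = s_{k-1} − q_k·s_k, t_{k+1} = t_{k-1} − q_k·t_k, so r_k = a·s_k + b·t_k at every step:
  q = 1: r = 204, s = 1 − 1·0 = 1, t = 0 − 1·1 = -1  (check: 418·1 + 214·(-1) = 204)
  q = 1: r = 10, s = 0 − 1·1 = -1, t = 1 − 1·(-1) = 2  (check: 418·(-1) + 214·2 = 10)
  q = 20: r = 4, s = 1 − 20·(-1) = 21, t = -1 − 20·2 = -41  (check: 418·21 + 214·(-41) = 4)
  q = 2: r = 2, s = -1 − 2·21 = -43, t = 2 − 2·(-41) = 84  (check: 418·(-43) + 214·84 = 2)
The row with r = 2 (the gcd) gives the Bezout coefficients s = -43, t = 84.
Result: 418 · (-43) + 214 · (84) = 2.

gcd(418, 214) = 2; s = -43, t = 84 (check: 418·(-43) + 214·84 = 2).


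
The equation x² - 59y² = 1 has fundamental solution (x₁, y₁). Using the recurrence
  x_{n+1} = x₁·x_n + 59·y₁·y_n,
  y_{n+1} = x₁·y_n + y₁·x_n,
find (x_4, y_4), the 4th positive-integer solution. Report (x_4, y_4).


Step 1: Find the fundamental solution (x₁, y₁) of x² - 59y² = 1.
  Expand √59 as a continued fraction. a₀ = ⌊√59⌋ = 7; iterate m_{k+1} = d_k·a_k − m_k, d_{k+1} = (59 − m_{k+1}²)/d_k, a_{k+1} = ⌊(a₀ + m_{k+1})/d_{k+1}⌋ (starting m₀ = 0, d₀ = 1), with convergents p_k = a_k·p_{k-1} + p_{k-2}, q_k = a_k·q_{k-1} + q_{k-2} (p₋₁ = 1, q₋₁ = 0):
  k = 0: a₀ = 7; p₀/q₀ = 7/1; p₀² − 59·q₀² = 49 − 59 = -10.
  k = 1: m = 7, d = 10, a = ⌊(7 + 7)/10⌋ = 1; p/q = (1·7 + 1)/(1·1 + 0) = 8/1; p² − 59·q² = 64 − 59 = 5.
  k = 2: m = 3, d = 5, a = ⌊(7 + 3)/5⌋ = 2; p/q = (2·8 + 7)/(2·1 + 1) = 23/3; p² − 59·q² = 529 − 531 = -2.
  k = 3: m = 7, d = 2, a = ⌊(7 + 7)/2⌋ = 7; p/q = (7·23 + 8)/(7·3 + 1) = 169/22; p² − 59·q² = 28561 − 28556 = 5.
  k = 4: m = 7, d = 5, a = ⌊(7 + 7)/5⌋ = 2; p/q = (2·169 + 23)/(2·22 + 3) = 361/47; p² − 59·q² = 130321 − 130331 = -10.
  k = 5: m = 3, d = 10, a = ⌊(7 + 3)/10⌋ = 1; p/q = (1·361 + 169)/(1·47 + 22) = 530/69; p² − 59·q² = 280900 − 280899 = 1.
  The first convergent with p² − 59·q² = 1 gives the fundamental solution (x₁, y₁) = (530, 69).
Step 2: Apply the recurrence (x_{n+1}, y_{n+1}) = (x₁x_n + 59y₁y_n, x₁y_n + y₁x_n) repeatedly.
  From (x_1, y_1) = (530, 69): x_2 = 530·530 + 59·69·69 = 561799; y_2 = 530·69 + 69·530 = 73140.
  From (x_2, y_2) = (561799, 73140): x_3 = 530·561799 + 59·69·73140 = 595506410; y_3 = 530·73140 + 69·561799 = 77528331.
  From (x_3, y_3) = (595506410, 77528331): x_4 = 530·595506410 + 59·69·77528331 = 631236232801; y_4 = 530·77528331 + 69·595506410 = 82179957720.
Step 3: Verify x_4² - 59·y_4² = 398459181600798268305601 - 398459181600798268305600 = 1 (should be 1). ✓

(x_1, y_1) = (530, 69); (x_4, y_4) = (631236232801, 82179957720).


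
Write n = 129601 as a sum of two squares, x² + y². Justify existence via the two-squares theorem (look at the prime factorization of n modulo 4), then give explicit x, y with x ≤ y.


Step 1: Factor n = 129601 = 29 · 41 · 109.
Step 2: Check the mod-4 condition on each prime factor: 29 ≡ 1 (mod 4), exponent 1; 41 ≡ 1 (mod 4), exponent 1; 109 ≡ 1 (mod 4), exponent 1.
All primes ≡ 3 (mod 4) appear to even exponent (or don't appear), so by the two-squares theorem n IS expressible as a sum of two squares.
Step 3: Build a representation. Here n = 29 · 41 · 109 is a product of primes ≡ 1 (mod 4). Each prime p ≡ 1 (mod 4) is itself a sum of two squares; find a² by testing p − a² for a perfect square:
  29: 29 − 1² = 28, 29 − 2² = 25 = 5² ⇒ 29 = 2² + 5².
  41: 41 − 1² = 40, 41 − 2² = 37, 41 − 3² = 32, 41 − 4² = 25 = 5² ⇒ 41 = 4² + 5².
  109: 109 − 1² = 108, 109 − 2² = 105, 109 − 3² = 100 = 10² ⇒ 109 = 3² + 10².
  Combine using the Brahmagupta–Fibonacci identity (a² + b²)(c² + d²) = (ac − bd)² + (ad + bc)² = (ac + bd)² + (ad − bc)²:
  29 · 41 = 1189: from (2² + 5²)(4² + 5²), take (2·4 − 5·5, 2·5 + 5·4) = (8 − 25, 10 + 20) = (-17, 30); dropping signs (only squares matter) gives (17, 30); check 17² + 30² = 289 + 900 = 1189 ✓.
  1189 · 109 = 129601: from (17² + 30²)(3² + 10²), take (17·3 − 30·10, 17·10 + 30·3) = (51 − 300, 170 + 90) = (-249, 260); dropping signs (only squares matter) gives (249, 260); check 249² + 260² = 62001 + 67600 = 129601 ✓.
Step 4: Order so x ≤ y and verify: 249² + 260² = 62001 + 67600 = 129601 = n. ✓

n = 129601 = 249² + 260² (one valid representation with x ≤ y).


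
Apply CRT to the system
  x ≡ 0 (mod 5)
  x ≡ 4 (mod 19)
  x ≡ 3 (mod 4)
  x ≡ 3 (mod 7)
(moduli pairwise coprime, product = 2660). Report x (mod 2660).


Product of moduli M = 5 · 19 · 4 · 7 = 2660.
Merge one congruence at a time:
  Start: x ≡ 0 (mod 5).
  Combine with x ≡ 4 (mod 19); new modulus lcm = 95.
    Write x = 0 + 5·t and substitute into x ≡ 4 (mod 19): 5·t ≡ 4 − 0 = 4 (mod 19).
    The inverse of 5 mod 19 is 4 (since 5·4 = 20 = 1·19 + 1), so t ≡ 4·4 = 16 ≡ 16 (mod 19).
    Then x = 0 + 5·16 = 80, valid modulo lcm(5, 19) = 95: x ≡ 80 (mod 95).
  Combine with x ≡ 3 (mod 4); new modulus lcm = 380.
    Write x = 80 + 95·t and substitute into x ≡ 3 (mod 4): 95·t ≡ 3 − 80 = -77 (mod 4).
    Reduce coefficients mod 4: 3·t ≡ 3 (mod 4).
    The inverse of 3 mod 4 is 3 (since 3·3 = 9 = 2·4 + 1), so t ≡ 3·3 = 9 ≡ 1 (mod 4).
    Then x = 80 + 95·1 = 175, valid modulo lcm(95, 4) = 380: x ≡ 175 (mod 380).
  Combine with x ≡ 3 (mod 7); new modulus lcm = 2660.
    Write x = 175 + 380·t and substitute into x ≡ 3 (mod 7): 380·t ≡ 3 − 175 = -172 (mod 7).
    Reduce coefficients mod 7: 2·t ≡ 3 (mod 7).
    The inverse of 2 mod 7 is 4 (since 2·4 = 8 = 1·7 + 1), so t ≡ 4·3 = 12 ≡ 5 (mod 7).
    Then x = 175 + 380·5 = 2075, valid modulo lcm(380, 7) = 2660: x ≡ 2075 (mod 2660).
Verify against each original: 2075 mod 5 = 0, 2075 mod 19 = 4, 2075 mod 4 = 3, 2075 mod 7 = 3.

x ≡ 2075 (mod 2660).


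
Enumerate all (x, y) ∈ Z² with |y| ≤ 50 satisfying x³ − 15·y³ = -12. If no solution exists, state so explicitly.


The equation is x³ - 15y³ = -12. For fixed y, x³ = 15·y³ − 12, so a solution requires the RHS to be a perfect cube.
Strategy: iterate y from -50 to 50, compute RHS = 15·y³ − 12, and check whether it is a (positive or negative) perfect cube.
Check small values of y:
  y = 0: RHS = -12 is not a perfect cube.
  y = 1: RHS = 3 is not a perfect cube.
  y = -1: RHS = -27 = (-3)³ ⇒ x = -3 works.
  y = 2: RHS = 108 is not a perfect cube.
  y = -2: RHS = -132 is not a perfect cube.
  y = 3: RHS = 393 is not a perfect cube.
  y = -3: RHS = -417 is not a perfect cube.
Continuing the search up to |y| = 50 finds no further solutions beyond those listed.
Collected solutions: (-3, -1).

Solutions (with |y| ≤ 50): (-3, -1).


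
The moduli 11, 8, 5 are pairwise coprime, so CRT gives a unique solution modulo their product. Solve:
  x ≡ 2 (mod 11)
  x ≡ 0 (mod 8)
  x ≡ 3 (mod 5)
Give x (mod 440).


Moduli 11, 8, 5 are pairwise coprime; by CRT there is a unique solution modulo M = 11 · 8 · 5 = 440.
Solve pairwise, accumulating the modulus:
  Start with x ≡ 2 (mod 11).
  Combine with x ≡ 0 (mod 8): since gcd(11, 8) = 1, we get a unique residue mod 88.
    Write x = 2 + 11·t and substitute into x ≡ 0 (mod 8): 11·t ≡ 0 − 2 = -2 (mod 8).
    Reduce coefficients mod 8: 3·t ≡ 6 (mod 8).
    The inverse of 3 mod 8 is 3 (since 3·3 = 9 = 1·8 + 1), so t ≡ 3·6 = 18 ≡ 2 (mod 8).
    Then x = 2 + 11·2 = 24, valid modulo lcm(11, 8) = 88: x ≡ 24 (mod 88).
  Combine with x ≡ 3 (mod 5): since gcd(88, 5) = 1, we get a unique residue mod 440.
    Write x = 24 + 88·t and substitute into x ≡ 3 (mod 5): 88·t ≡ 3 − 24 = -21 (mod 5).
    Reduce coefficients mod 5: 3·t ≡ 4 (mod 5).
    The inverse of 3 mod 5 is 2 (since 3·2 = 6 = 1·5 + 1), so t ≡ 2·4 = 8 ≡ 3 (mod 5).
    Then x = 24 + 88·3 = 288, valid modulo lcm(88, 5) = 440: x ≡ 288 (mod 440).
Verify: 288 mod 11 = 2 ✓, 288 mod 8 = 0 ✓, 288 mod 5 = 3 ✓.

x ≡ 288 (mod 440).


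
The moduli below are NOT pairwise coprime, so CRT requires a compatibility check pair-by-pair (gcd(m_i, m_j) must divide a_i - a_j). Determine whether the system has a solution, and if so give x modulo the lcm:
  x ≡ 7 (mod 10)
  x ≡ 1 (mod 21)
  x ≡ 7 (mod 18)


Moduli 10, 21, 18 are not pairwise coprime, so CRT works modulo lcm(m_i) when all pairwise compatibility conditions hold.
Pairwise compatibility: gcd(m_i, m_j) must divide a_i - a_j for every pair.
Merge one congruence at a time:
  Start: x ≡ 7 (mod 10).
  Combine with x ≡ 1 (mod 21): gcd(10, 21) = 1; 1 - 7 = -6, which IS divisible by 1, so compatible.
    Write x = 7 + 10·t and substitute into x ≡ 1 (mod 21): 10·t ≡ 1 − 7 = -6 (mod 21).
    Reduce coefficients mod 21: 10·t ≡ 15 (mod 21).
    The inverse of 10 mod 21 is 19 (since 10·19 = 190 = 9·21 + 1), so t ≡ 19·15 = 285 ≡ 12 (mod 21).
    Then x = 7 + 10·12 = 127, valid modulo lcm(10, 21) = 210: x ≡ 127 (mod 210).
  Combine with x ≡ 7 (mod 18): gcd(210, 18) = 6; 7 - 127 = -120, which IS divisible by 6, so compatible.
    Write x = 127 + 210·t and substitute into x ≡ 7 (mod 18): 210·t ≡ 7 − 127 = -120 (mod 18).
    Divide the congruence (and modulus) by g = 6: 35·t ≡ -20 (mod 3).
    Reduce coefficients mod 3: 2·t ≡ 1 (mod 3).
    The inverse of 2 mod 3 is 2 (since 2·2 = 4 = 1·3 + 1), so t ≡ 2·1 = 2 ≡ 2 (mod 3).
    Then x = 127 + 210·2 = 547, valid modulo lcm(210, 18) = 630: x ≡ 547 (mod 630).
Verify: 547 mod 10 = 7, 547 mod 21 = 1, 547 mod 18 = 7.

x ≡ 547 (mod 630).


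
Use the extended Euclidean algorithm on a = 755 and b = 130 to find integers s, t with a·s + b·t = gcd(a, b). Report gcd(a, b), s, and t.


Euclidean algorithm on (755, 130) — divide until remainder is 0:
  755 = 5 · 130 + 105
  130 = 1 · 105 + 25
  105 = 4 · 25 + 5
  25 = 5 · 5 + 0
gcd(755, 130) = 5.
Track Bezout coefficients alongside the remainders: start with r₀ = 755 = a·1 + b·0 (s = 1, t = 0) and r₁ = 130 = a·0 + b·1 (s = 0, t = 1); each new remainder r_{k+1} = r_{k-1} − q_k·r_k inherits s_{k+1} = s_{k-1} − q_k·s_k, t_{k+1} = t_{k-1} − q_k·t_k, so r_k = a·s_k + b·t_k at every step:
  q = 5: r = 105, s = 1 − 5·0 = 1, t = 0 − 5·1 = -5  (check: 755·1 + 130·(-5) = 105)
  q = 1: r = 25, s = 0 − 1·1 = -1, t = 1 − 1·(-5) = 6  (check: 755·(-1) + 130·6 = 25)
  q = 4: r = 5, s = 1 − 4·(-1) = 5, t = -5 − 4·6 = -29  (check: 755·5 + 130·(-29) = 5)
The row with r = 5 (the gcd) gives the Bezout coefficients s = 5, t = -29.
Result: 755 · (5) + 130 · (-29) = 5.

gcd(755, 130) = 5; s = 5, t = -29 (check: 755·5 + 130·(-29) = 5).


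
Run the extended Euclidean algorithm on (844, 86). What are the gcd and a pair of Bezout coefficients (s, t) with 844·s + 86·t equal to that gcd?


Euclidean algorithm on (844, 86) — divide until remainder is 0:
  844 = 9 · 86 + 70
  86 = 1 · 70 + 16
  70 = 4 · 16 + 6
  16 = 2 · 6 + 4
  6 = 1 · 4 + 2
  4 = 2 · 2 + 0
gcd(844, 86) = 2.
Track Bezout coefficients alongside the remainders: start with r₀ = 844 = a·1 + b·0 (s = 1, t = 0) and r₁ = 86 = a·0 + b·1 (s = 0, t = 1); each new remainder r_{k+1} = r_{k-1} − q_k·r_k inherits s_{k+1} = s_{k-1} − q_k·s_k, t_{k+1} = t_{k-1} − q_k·t_k, so r_k = a·s_k + b·t_k at every step:
  q = 9: r = 70, s = 1 − 9·0 = 1, t = 0 − 9·1 = -9  (check: 844·1 + 86·(-9) = 70)
  q = 1: r = 16, s = 0 − 1·1 = -1, t = 1 − 1·(-9) = 10  (check: 844·(-1) + 86·10 = 16)
  q = 4: r = 6, s = 1 − 4·(-1) = 5, t = -9 − 4·10 = -49  (check: 844·5 + 86·(-49) = 6)
  q = 2: r = 4, s = -1 − 2·5 = -11, t = 10 − 2·(-49) = 108  (check: 844·(-11) + 86·108 = 4)
  q = 1: r = 2, s = 5 − 1·(-11) = 16, t = -49 − 1·108 = -157  (check: 844·16 + 86·(-157) = 2)
The row with r = 2 (the gcd) gives the Bezout coefficients s = 16, t = -157.
Result: 844 · (16) + 86 · (-157) = 2.

gcd(844, 86) = 2; s = 16, t = -157 (check: 844·16 + 86·(-157) = 2).


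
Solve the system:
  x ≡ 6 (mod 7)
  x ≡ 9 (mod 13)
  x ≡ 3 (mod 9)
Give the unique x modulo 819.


Moduli 7, 13, 9 are pairwise coprime; by CRT there is a unique solution modulo M = 7 · 13 · 9 = 819.
Solve pairwise, accumulating the modulus:
  Start with x ≡ 6 (mod 7).
  Combine with x ≡ 9 (mod 13): since gcd(7, 13) = 1, we get a unique residue mod 91.
    Write x = 6 + 7·t and substitute into x ≡ 9 (mod 13): 7·t ≡ 9 − 6 = 3 (mod 13).
    The inverse of 7 mod 13 is 2 (since 7·2 = 14 = 1·13 + 1), so t ≡ 2·3 = 6 ≡ 6 (mod 13).
    Then x = 6 + 7·6 = 48, valid modulo lcm(7, 13) = 91: x ≡ 48 (mod 91).
  Combine with x ≡ 3 (mod 9): since gcd(91, 9) = 1, we get a unique residue mod 819.
    Write x = 48 + 91·t and substitute into x ≡ 3 (mod 9): 91·t ≡ 3 − 48 = -45 (mod 9).
    Reduce coefficients mod 9: 1·t ≡ 0 (mod 9).
    So t ≡ 0 (mod 9).
    Then x = 48 + 91·0 = 48, valid modulo lcm(91, 9) = 819: x ≡ 48 (mod 819).
Verify: 48 mod 7 = 6 ✓, 48 mod 13 = 9 ✓, 48 mod 9 = 3 ✓.

x ≡ 48 (mod 819).


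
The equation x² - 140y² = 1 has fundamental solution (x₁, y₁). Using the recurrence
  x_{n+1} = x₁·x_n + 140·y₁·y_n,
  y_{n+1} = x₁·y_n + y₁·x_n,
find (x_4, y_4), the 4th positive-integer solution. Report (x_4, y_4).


Step 1: Find the fundamental solution (x₁, y₁) of x² - 140y² = 1.
  Expand √140 as a continued fraction. a₀ = ⌊√140⌋ = 11; iterate m_{k+1} = d_k·a_k − m_k, d_{k+1} = (140 − m_{k+1}²)/d_k, a_{k+1} = ⌊(a₀ + m_{k+1})/d_{k+1}⌋ (starting m₀ = 0, d₀ = 1), with convergents p_k = a_k·p_{k-1} + p_{k-2}, q_k = a_k·q_{k-1} + q_{k-2} (p₋₁ = 1, q₋₁ = 0):
  k = 0: a₀ = 11; p₀/q₀ = 11/1; p₀² − 140·q₀² = 121 − 140 = -19.
  k = 1: m = 11, d = 19, a = ⌊(11 + 11)/19⌋ = 1; p/q = (1·11 + 1)/(1·1 + 0) = 12/1; p² − 140·q² = 144 − 140 = 4.
  k = 2: m = 8, d = 4, a = ⌊(11 + 8)/4⌋ = 4; p/q = (4·12 + 11)/(4·1 + 1) = 59/5; p² − 140·q² = 3481 − 3500 = -19.
  k = 3: m = 8, d = 19, a = ⌊(11 + 8)/19⌋ = 1; p/q = (1·59 + 12)/(1·5 + 1) = 71/6; p² − 140·q² = 5041 − 5040 = 1.
  The first convergent with p² − 140·q² = 1 gives the fundamental solution (x₁, y₁) = (71, 6).
Step 2: Apply the recurrence (x_{n+1}, y_{n+1}) = (x₁x_n + 140y₁y_n, x₁y_n + y₁x_n) repeatedly.
  From (x_1, y_1) = (71, 6): x_2 = 71·71 + 140·6·6 = 10081; y_2 = 71·6 + 6·71 = 852.
  From (x_2, y_2) = (10081, 852): x_3 = 71·10081 + 140·6·852 = 1431431; y_3 = 71·852 + 6·10081 = 120978.
  From (x_3, y_3) = (1431431, 120978): x_4 = 71·1431431 + 140·6·120978 = 203253121; y_4 = 71·120978 + 6·1431431 = 17178024.
Step 3: Verify x_4² - 140·y_4² = 41311831196240641 - 41311831196240640 = 1 (should be 1). ✓

(x_1, y_1) = (71, 6); (x_4, y_4) = (203253121, 17178024).


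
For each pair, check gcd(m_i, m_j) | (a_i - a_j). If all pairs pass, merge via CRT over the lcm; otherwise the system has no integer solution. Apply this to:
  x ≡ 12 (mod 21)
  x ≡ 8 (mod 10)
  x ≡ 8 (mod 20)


Moduli 21, 10, 20 are not pairwise coprime, so CRT works modulo lcm(m_i) when all pairwise compatibility conditions hold.
Pairwise compatibility: gcd(m_i, m_j) must divide a_i - a_j for every pair.
Merge one congruence at a time:
  Start: x ≡ 12 (mod 21).
  Combine with x ≡ 8 (mod 10): gcd(21, 10) = 1; 8 - 12 = -4, which IS divisible by 1, so compatible.
    Write x = 12 + 21·t and substitute into x ≡ 8 (mod 10): 21·t ≡ 8 − 12 = -4 (mod 10).
    Reduce coefficients mod 10: 1·t ≡ 6 (mod 10).
    So t ≡ 6 (mod 10).
    Then x = 12 + 21·6 = 138, valid modulo lcm(21, 10) = 210: x ≡ 138 (mod 210).
  Combine with x ≡ 8 (mod 20): gcd(210, 20) = 10; 8 - 138 = -130, which IS divisible by 10, so compatible.
    Write x = 138 + 210·t and substitute into x ≡ 8 (mod 20): 210·t ≡ 8 − 138 = -130 (mod 20).
    Divide the congruence (and modulus) by g = 10: 21·t ≡ -13 (mod 2).
    Reduce coefficients mod 2: 1·t ≡ 1 (mod 2).
    So t ≡ 1 (mod 2).
    Then x = 138 + 210·1 = 348, valid modulo lcm(210, 20) = 420: x ≡ 348 (mod 420).
Verify: 348 mod 21 = 12, 348 mod 10 = 8, 348 mod 20 = 8.

x ≡ 348 (mod 420).


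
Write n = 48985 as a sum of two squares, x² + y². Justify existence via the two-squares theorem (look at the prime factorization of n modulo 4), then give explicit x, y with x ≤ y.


Step 1: Factor n = 48985 = 5 · 97 · 101.
Step 2: Check the mod-4 condition on each prime factor: 5 ≡ 1 (mod 4), exponent 1; 97 ≡ 1 (mod 4), exponent 1; 101 ≡ 1 (mod 4), exponent 1.
All primes ≡ 3 (mod 4) appear to even exponent (or don't appear), so by the two-squares theorem n IS expressible as a sum of two squares.
Step 3: Build a representation. Here n = 5 · 97 · 101 is a product of primes ≡ 1 (mod 4). Each prime p ≡ 1 (mod 4) is itself a sum of two squares; find a² by testing p − a² for a perfect square:
  5: 5 − 1² = 4 = 2² ⇒ 5 = 1² + 2².
  97: 97 − 1² = 96, 97 − 2² = 93, 97 − 3² = 88, 97 − 4² = 81 = 9² ⇒ 97 = 4² + 9².
  101: 101 − 1² = 100 = 10² ⇒ 101 = 1² + 10².
  Combine using the Brahmagupta–Fibonacci identity (a² + b²)(c² + d²) = (ac − bd)² + (ad + bc)² = (ac + bd)² + (ad − bc)²:
  5 · 97 = 485: from (1² + 2²)(4² + 9²), take (1·4 − 2·9, 1·9 + 2·4) = (4 − 18, 9 + 8) = (-14, 17); dropping signs (only squares matter) gives (14, 17); check 14² + 17² = 196 + 289 = 485 ✓.
  485 · 101 = 48985: from (14² + 17²)(1² + 10²), take (14·1 − 17·10, 14·10 + 17·1) = (14 − 170, 140 + 17) = (-156, 157); dropping signs (only squares matter) gives (156, 157); check 156² + 157² = 24336 + 24649 = 48985 ✓.
Step 4: Order so x ≤ y and verify: 156² + 157² = 24336 + 24649 = 48985 = n. ✓

n = 48985 = 156² + 157² (one valid representation with x ≤ y).


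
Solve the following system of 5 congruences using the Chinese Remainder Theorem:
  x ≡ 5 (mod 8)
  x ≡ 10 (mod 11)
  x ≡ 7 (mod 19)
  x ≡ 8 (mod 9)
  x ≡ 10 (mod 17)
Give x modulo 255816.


Product of moduli M = 8 · 11 · 19 · 9 · 17 = 255816.
Merge one congruence at a time:
  Start: x ≡ 5 (mod 8).
  Combine with x ≡ 10 (mod 11); new modulus lcm = 88.
    Write x = 5 + 8·t and substitute into x ≡ 10 (mod 11): 8·t ≡ 10 − 5 = 5 (mod 11).
    The inverse of 8 mod 11 is 7 (since 8·7 = 56 = 5·11 + 1), so t ≡ 7·5 = 35 ≡ 2 (mod 11).
    Then x = 5 + 8·2 = 21, valid modulo lcm(8, 11) = 88: x ≡ 21 (mod 88).
  Combine with x ≡ 7 (mod 19); new modulus lcm = 1672.
    Write x = 21 + 88·t and substitute into x ≡ 7 (mod 19): 88·t ≡ 7 − 21 = -14 (mod 19).
    Reduce coefficients mod 19: 12·t ≡ 5 (mod 19).
    The inverse of 12 mod 19 is 8 (since 12·8 = 96 = 5·19 + 1), so t ≡ 8·5 = 40 ≡ 2 (mod 19).
    Then x = 21 + 88·2 = 197, valid modulo lcm(88, 19) = 1672: x ≡ 197 (mod 1672).
  Combine with x ≡ 8 (mod 9); new modulus lcm = 15048.
    Write x = 197 + 1672·t and substitute into x ≡ 8 (mod 9): 1672·t ≡ 8 − 197 = -189 (mod 9).
    Reduce coefficients mod 9: 7·t ≡ 0 (mod 9).
    The inverse of 7 mod 9 is 4 (since 7·4 = 28 = 3·9 + 1), so t ≡ 4·0 = 0 ≡ 0 (mod 9).
    Then x = 197 + 1672·0 = 197, valid modulo lcm(1672, 9) = 15048: x ≡ 197 (mod 15048).
  Combine with x ≡ 10 (mod 17); new modulus lcm = 255816.
    Write x = 197 + 15048·t and substitute into x ≡ 10 (mod 17): 15048·t ≡ 10 − 197 = -187 (mod 17).
    Reduce coefficients mod 17: 3·t ≡ 0 (mod 17).
    The inverse of 3 mod 17 is 6 (since 3·6 = 18 = 1·17 + 1), so t ≡ 6·0 = 0 ≡ 0 (mod 17).
    Then x = 197 + 15048·0 = 197, valid modulo lcm(15048, 17) = 255816: x ≡ 197 (mod 255816).
Verify against each original: 197 mod 8 = 5, 197 mod 11 = 10, 197 mod 19 = 7, 197 mod 9 = 8, 197 mod 17 = 10.

x ≡ 197 (mod 255816).


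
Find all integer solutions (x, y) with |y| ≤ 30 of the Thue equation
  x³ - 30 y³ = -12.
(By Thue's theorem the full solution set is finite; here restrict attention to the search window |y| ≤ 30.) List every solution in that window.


The equation is x³ - 30y³ = -12. For fixed y, x³ = 30·y³ − 12, so a solution requires the RHS to be a perfect cube.
Strategy: iterate y from -30 to 30, compute RHS = 30·y³ − 12, and check whether it is a (positive or negative) perfect cube.
Check small values of y:
  y = 0: RHS = -12 is not a perfect cube.
  y = 1: RHS = 18 is not a perfect cube.
  y = -1: RHS = -42 is not a perfect cube.
  y = 2: RHS = 228 is not a perfect cube.
  y = -2: RHS = -252 is not a perfect cube.
  y = 3: RHS = 798 is not a perfect cube.
  y = -3: RHS = -822 is not a perfect cube.
Continuing the search up to |y| = 30 finds no solutions either.
No (x, y) in the scanned range satisfies the equation.

No integer solutions with |y| ≤ 30.


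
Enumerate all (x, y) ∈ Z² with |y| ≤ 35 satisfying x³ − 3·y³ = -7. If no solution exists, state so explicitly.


The equation is x³ - 3y³ = -7. For fixed y, x³ = 3·y³ − 7, so a solution requires the RHS to be a perfect cube.
Strategy: iterate y from -35 to 35, compute RHS = 3·y³ − 7, and check whether it is a (positive or negative) perfect cube.
Check small values of y:
  y = 0: RHS = -7 is not a perfect cube.
  y = 1: RHS = -4 is not a perfect cube.
  y = -1: RHS = -10 is not a perfect cube.
  y = 2: RHS = 17 is not a perfect cube.
  y = -2: RHS = -31 is not a perfect cube.
  y = 3: RHS = 74 is not a perfect cube.
  y = -3: RHS = -88 is not a perfect cube.
Continuing the search up to |y| = 35 finds no solutions either.
No (x, y) in the scanned range satisfies the equation.

No integer solutions with |y| ≤ 35.


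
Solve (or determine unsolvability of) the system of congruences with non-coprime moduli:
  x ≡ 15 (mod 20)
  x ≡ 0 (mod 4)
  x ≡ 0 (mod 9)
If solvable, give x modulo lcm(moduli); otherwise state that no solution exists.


Moduli 20, 4, 9 are not pairwise coprime, so CRT works modulo lcm(m_i) when all pairwise compatibility conditions hold.
Pairwise compatibility: gcd(m_i, m_j) must divide a_i - a_j for every pair.
Merge one congruence at a time:
  Start: x ≡ 15 (mod 20).
  Combine with x ≡ 0 (mod 4): gcd(20, 4) = 4, and 0 - 15 = -15 is NOT divisible by 4.
    ⇒ system is inconsistent (no integer solution).

No solution (the system is inconsistent).


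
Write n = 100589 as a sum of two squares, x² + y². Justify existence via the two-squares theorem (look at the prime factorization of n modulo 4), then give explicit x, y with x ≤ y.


Step 1: Factor n = 100589 = 17 · 61 · 97.
Step 2: Check the mod-4 condition on each prime factor: 17 ≡ 1 (mod 4), exponent 1; 61 ≡ 1 (mod 4), exponent 1; 97 ≡ 1 (mod 4), exponent 1.
All primes ≡ 3 (mod 4) appear to even exponent (or don't appear), so by the two-squares theorem n IS expressible as a sum of two squares.
Step 3: Build a representation. Here n = 17 · 61 · 97 is a product of primes ≡ 1 (mod 4). Each prime p ≡ 1 (mod 4) is itself a sum of two squares; find a² by testing p − a² for a perfect square:
  17: 17 − 1² = 16 = 4² ⇒ 17 = 1² + 4².
  61: 61 − 1² = 60, 61 − 2² = 57, 61 − 3² = 52, 61 − 4² = 45, 61 − 5² = 36 = 6² ⇒ 61 = 5² + 6².
  97: 97 − 1² = 96, 97 − 2² = 93, 97 − 3² = 88, 97 − 4² = 81 = 9² ⇒ 97 = 4² + 9².
  Combine using the Brahmagupta–Fibonacci identity (a² + b²)(c² + d²) = (ac − bd)² + (ad + bc)² = (ac + bd)² + (ad − bc)²:
  17 · 61 = 1037: from (1² + 4²)(5² + 6²), take (1·5 − 4·6, 1·6 + 4·5) = (5 − 24, 6 + 20) = (-19, 26); dropping signs (only squares matter) gives (19, 26); check 19² + 26² = 361 + 676 = 1037 ✓.
  1037 · 97 = 100589: from (19² + 26²)(4² + 9²), take (19·4 − 26·9, 19·9 + 26·4) = (76 − 234, 171 + 104) = (-158, 275); dropping signs (only squares matter) gives (158, 275); check 158² + 275² = 24964 + 75625 = 100589 ✓.
Step 4: Order so x ≤ y and verify: 158² + 275² = 24964 + 75625 = 100589 = n. ✓

n = 100589 = 158² + 275² (one valid representation with x ≤ y).


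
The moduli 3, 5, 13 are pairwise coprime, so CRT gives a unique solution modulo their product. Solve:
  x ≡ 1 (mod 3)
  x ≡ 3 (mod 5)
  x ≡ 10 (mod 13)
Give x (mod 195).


Moduli 3, 5, 13 are pairwise coprime; by CRT there is a unique solution modulo M = 3 · 5 · 13 = 195.
Solve pairwise, accumulating the modulus:
  Start with x ≡ 1 (mod 3).
  Combine with x ≡ 3 (mod 5): since gcd(3, 5) = 1, we get a unique residue mod 15.
    Write x = 1 + 3·t and substitute into x ≡ 3 (mod 5): 3·t ≡ 3 − 1 = 2 (mod 5).
    The inverse of 3 mod 5 is 2 (since 3·2 = 6 = 1·5 + 1), so t ≡ 2·2 = 4 ≡ 4 (mod 5).
    Then x = 1 + 3·4 = 13, valid modulo lcm(3, 5) = 15: x ≡ 13 (mod 15).
  Combine with x ≡ 10 (mod 13): since gcd(15, 13) = 1, we get a unique residue mod 195.
    Write x = 13 + 15·t and substitute into x ≡ 10 (mod 13): 15·t ≡ 10 − 13 = -3 (mod 13).
    Reduce coefficients mod 13: 2·t ≡ 10 (mod 13).
    The inverse of 2 mod 13 is 7 (since 2·7 = 14 = 1·13 + 1), so t ≡ 7·10 = 70 ≡ 5 (mod 13).
    Then x = 13 + 15·5 = 88, valid modulo lcm(15, 13) = 195: x ≡ 88 (mod 195).
Verify: 88 mod 3 = 1 ✓, 88 mod 5 = 3 ✓, 88 mod 13 = 10 ✓.

x ≡ 88 (mod 195).


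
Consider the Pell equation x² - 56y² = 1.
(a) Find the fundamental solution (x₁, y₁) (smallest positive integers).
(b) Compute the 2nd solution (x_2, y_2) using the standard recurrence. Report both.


Step 1: Find the fundamental solution (x₁, y₁) of x² - 56y² = 1.
  Expand √56 as a continued fraction. a₀ = ⌊√56⌋ = 7; iterate m_{k+1} = d_k·a_k − m_k, d_{k+1} = (56 − m_{k+1}²)/d_k, a_{k+1} = ⌊(a₀ + m_{k+1})/d_{k+1}⌋ (starting m₀ = 0, d₀ = 1), with convergents p_k = a_k·p_{k-1} + p_{k-2}, q_k = a_k·q_{k-1} + q_{k-2} (p₋₁ = 1, q₋₁ = 0):
  k = 0: a₀ = 7; p₀/q₀ = 7/1; p₀² − 56·q₀² = 49 − 56 = -7.
  k = 1: m = 7, d = 7, a = ⌊(7 + 7)/7⌋ = 2; p/q = (2·7 + 1)/(2·1 + 0) = 15/2; p² − 56·q² = 225 − 224 = 1.
  The first convergent with p² − 56·q² = 1 gives the fundamental solution (x₁, y₁) = (15, 2).
Step 2: Apply the recurrence (x_{n+1}, y_{n+1}) = (x₁x_n + 56y₁y_n, x₁y_n + y₁x_n) repeatedly.
  From (x_1, y_1) = (15, 2): x_2 = 15·15 + 56·2·2 = 449; y_2 = 15·2 + 2·15 = 60.
Step 3: Verify x_2² - 56·y_2² = 201601 - 201600 = 1 (should be 1). ✓

(x_1, y_1) = (15, 2); (x_2, y_2) = (449, 60).


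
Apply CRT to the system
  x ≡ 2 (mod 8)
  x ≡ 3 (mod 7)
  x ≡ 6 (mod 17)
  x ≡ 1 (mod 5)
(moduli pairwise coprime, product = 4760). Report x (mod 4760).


Product of moduli M = 8 · 7 · 17 · 5 = 4760.
Merge one congruence at a time:
  Start: x ≡ 2 (mod 8).
  Combine with x ≡ 3 (mod 7); new modulus lcm = 56.
    Write x = 2 + 8·t and substitute into x ≡ 3 (mod 7): 8·t ≡ 3 − 2 = 1 (mod 7).
    Reduce coefficients mod 7: 1·t ≡ 1 (mod 7).
    So t ≡ 1 (mod 7).
    Then x = 2 + 8·1 = 10, valid modulo lcm(8, 7) = 56: x ≡ 10 (mod 56).
  Combine with x ≡ 6 (mod 17); new modulus lcm = 952.
    Write x = 10 + 56·t and substitute into x ≡ 6 (mod 17): 56·t ≡ 6 − 10 = -4 (mod 17).
    Reduce coefficients mod 17: 5·t ≡ 13 (mod 17).
    The inverse of 5 mod 17 is 7 (since 5·7 = 35 = 2·17 + 1), so t ≡ 7·13 = 91 ≡ 6 (mod 17).
    Then x = 10 + 56·6 = 346, valid modulo lcm(56, 17) = 952: x ≡ 346 (mod 952).
  Combine with x ≡ 1 (mod 5); new modulus lcm = 4760.
    Write x = 346 + 952·t and substitute into x ≡ 1 (mod 5): 952·t ≡ 1 − 346 = -345 (mod 5).
    Reduce coefficients mod 5: 2·t ≡ 0 (mod 5).
    The inverse of 2 mod 5 is 3 (since 2·3 = 6 = 1·5 + 1), so t ≡ 3·0 = 0 ≡ 0 (mod 5).
    Then x = 346 + 952·0 = 346, valid modulo lcm(952, 5) = 4760: x ≡ 346 (mod 4760).
Verify against each original: 346 mod 8 = 2, 346 mod 7 = 3, 346 mod 17 = 6, 346 mod 5 = 1.

x ≡ 346 (mod 4760).


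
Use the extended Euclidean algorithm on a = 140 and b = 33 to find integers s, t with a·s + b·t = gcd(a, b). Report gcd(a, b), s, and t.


Euclidean algorithm on (140, 33) — divide until remainder is 0:
  140 = 4 · 33 + 8
  33 = 4 · 8 + 1
  8 = 8 · 1 + 0
gcd(140, 33) = 1.
Track Bezout coefficients alongside the remainders: start with r₀ = 140 = a·1 + b·0 (s = 1, t = 0) and r₁ = 33 = a·0 + b·1 (s = 0, t = 1); each new remainder r_{k+1} = r_{k-1} − q_k·r_k inherits s_{k+1} = s_{k-1} − q_k·s_k, t_{k+1} = t_{k-1} − q_k·t_k, so r_k = a·s_k + b·t_k at every step:
  q = 4: r = 8, s = 1 − 4·0 = 1, t = 0 − 4·1 = -4  (check: 140·1 + 33·(-4) = 8)
  q = 4: r = 1, s = 0 − 4·1 = -4, t = 1 − 4·(-4) = 17  (check: 140·(-4) + 33·17 = 1)
The row with r = 1 (the gcd) gives the Bezout coefficients s = -4, t = 17.
Result: 140 · (-4) + 33 · (17) = 1.

gcd(140, 33) = 1; s = -4, t = 17 (check: 140·(-4) + 33·17 = 1).


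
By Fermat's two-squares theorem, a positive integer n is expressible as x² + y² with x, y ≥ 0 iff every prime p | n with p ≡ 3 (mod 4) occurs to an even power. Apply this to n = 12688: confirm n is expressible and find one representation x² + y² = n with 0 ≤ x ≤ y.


Step 1: Factor n = 12688 = 2^4 · 13 · 61.
Step 2: Check the mod-4 condition on each prime factor: 2 = 2 (special); 13 ≡ 1 (mod 4), exponent 1; 61 ≡ 1 (mod 4), exponent 1.
All primes ≡ 3 (mod 4) appear to even exponent (or don't appear), so by the two-squares theorem n IS expressible as a sum of two squares.
Step 3: Build a representation. Group n = k² · m with k = 4 and m = 13 · 61 = 793 (a product of primes ≡ 1 (mod 4)); a representation of m scales to one of n via (k·x)² + (k·y)² = k²(x² + y²). Each prime p ≡ 1 (mod 4) is itself a sum of two squares; find a² by testing p − a² for a perfect square:
  13: 13 − 1² = 12, 13 − 2² = 9 = 3² ⇒ 13 = 2² + 3².
  61: 61 − 1² = 60, 61 − 2² = 57, 61 − 3² = 52, 61 − 4² = 45, 61 − 5² = 36 = 6² ⇒ 61 = 5² + 6².
  Combine using the Brahmagupta–Fibonacci identity (a² + b²)(c² + d²) = (ac − bd)² + (ad + bc)² = (ac + bd)² + (ad − bc)²:
  13 · 61 = 793: from (2² + 3²)(5² + 6²), take (2·5 − 3·6, 2·6 + 3·5) = (10 − 18, 12 + 15) = (-8, 27); dropping signs (only squares matter) gives (8, 27); check 8² + 27² = 64 + 729 = 793 ✓.
  Scale by k = 4: (4·8, 4·27) = (32, 108).
Step 4: Order so x ≤ y and verify: 32² + 108² = 1024 + 11664 = 12688 = n. ✓

n = 12688 = 32² + 108² (one valid representation with x ≤ y).


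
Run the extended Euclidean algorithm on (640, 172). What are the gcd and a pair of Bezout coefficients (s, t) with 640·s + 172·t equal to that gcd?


Euclidean algorithm on (640, 172) — divide until remainder is 0:
  640 = 3 · 172 + 124
  172 = 1 · 124 + 48
  124 = 2 · 48 + 28
  48 = 1 · 28 + 20
  28 = 1 · 20 + 8
  20 = 2 · 8 + 4
  8 = 2 · 4 + 0
gcd(640, 172) = 4.
Track Bezout coefficients alongside the remainders: start with r₀ = 640 = a·1 + b·0 (s = 1, t = 0) and r₁ = 172 = a·0 + b·1 (s = 0, t = 1); each new remainder r_{k+1} = r_{k-1} − q_k·r_k inherits s_{k+1} = s_{k-1} − q_k·s_k, t_{k+1} = t_{k-1} − q_k·t_k, so r_k = a·s_k + b·t_k at every step:
  q = 3: r = 124, s = 1 − 3·0 = 1, t = 0 − 3·1 = -3  (check: 640·1 + 172·(-3) = 124)
  q = 1: r = 48, s = 0 − 1·1 = -1, t = 1 − 1·(-3) = 4  (check: 640·(-1) + 172·4 = 48)
  q = 2: r = 28, s = 1 − 2·(-1) = 3, t = -3 − 2·4 = -11  (check: 640·3 + 172·(-11) = 28)
  q = 1: r = 20, s = -1 − 1·3 = -4, t = 4 − 1·(-11) = 15  (check: 640·(-4) + 172·15 = 20)
  q = 1: r = 8, s = 3 − 1·(-4) = 7, t = -11 − 1·15 = -26  (check: 640·7 + 172·(-26) = 8)
  q = 2: r = 4, s = -4 − 2·7 = -18, t = 15 − 2·(-26) = 67  (check: 640·(-18) + 172·67 = 4)
The row with r = 4 (the gcd) gives the Bezout coefficients s = -18, t = 67.
Result: 640 · (-18) + 172 · (67) = 4.

gcd(640, 172) = 4; s = -18, t = 67 (check: 640·(-18) + 172·67 = 4).


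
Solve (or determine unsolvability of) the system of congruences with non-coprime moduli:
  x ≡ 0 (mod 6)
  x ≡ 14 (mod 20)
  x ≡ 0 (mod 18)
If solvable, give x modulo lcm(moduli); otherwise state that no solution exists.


Moduli 6, 20, 18 are not pairwise coprime, so CRT works modulo lcm(m_i) when all pairwise compatibility conditions hold.
Pairwise compatibility: gcd(m_i, m_j) must divide a_i - a_j for every pair.
Merge one congruence at a time:
  Start: x ≡ 0 (mod 6).
  Combine with x ≡ 14 (mod 20): gcd(6, 20) = 2; 14 - 0 = 14, which IS divisible by 2, so compatible.
    Write x = 0 + 6·t and substitute into x ≡ 14 (mod 20): 6·t ≡ 14 − 0 = 14 (mod 20).
    Divide the congruence (and modulus) by g = 2: 3·t ≡ 7 (mod 10).
    The inverse of 3 mod 10 is 7 (since 3·7 = 21 = 2·10 + 1), so t ≡ 7·7 = 49 ≡ 9 (mod 10).
    Then x = 0 + 6·9 = 54, valid modulo lcm(6, 20) = 60: x ≡ 54 (mod 60).
  Combine with x ≡ 0 (mod 18): gcd(60, 18) = 6; 0 - 54 = -54, which IS divisible by 6, so compatible.
    Write x = 54 + 60·t and substitute into x ≡ 0 (mod 18): 60·t ≡ 0 − 54 = -54 (mod 18).
    Divide the congruence (and modulus) by g = 6: 10·t ≡ -9 (mod 3).
    Reduce coefficients mod 3: 1·t ≡ 0 (mod 3).
    So t ≡ 0 (mod 3).
    Then x = 54 + 60·0 = 54, valid modulo lcm(60, 18) = 180: x ≡ 54 (mod 180).
Verify: 54 mod 6 = 0, 54 mod 20 = 14, 54 mod 18 = 0.

x ≡ 54 (mod 180).
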